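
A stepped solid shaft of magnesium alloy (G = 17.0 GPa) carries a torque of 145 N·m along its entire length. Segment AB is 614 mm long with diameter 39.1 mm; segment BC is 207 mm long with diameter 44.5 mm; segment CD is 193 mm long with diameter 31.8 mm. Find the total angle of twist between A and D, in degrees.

J_AB = π(0.0391)⁴/32 = 2.29×10^-7 m⁴; J_BC = π(0.0445)⁴/32 = 3.85×10^-7 m⁴; J_CD = π(0.0318)⁴/32 = 1.00×10^-7 m⁴.
θ = (T/G)·Σ L_i/J_i = (145.0/17.0×10⁹)·(0.614/2.29×10^-7 + 0.207/3.85×10^-7 + 0.193/1.00×10^-7) = 0.04381 rad.

2.51°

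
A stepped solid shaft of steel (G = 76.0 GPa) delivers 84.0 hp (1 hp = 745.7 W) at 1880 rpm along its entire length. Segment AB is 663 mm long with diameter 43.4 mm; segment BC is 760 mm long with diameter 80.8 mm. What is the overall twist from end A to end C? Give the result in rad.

ω = 2π·1880/60 = 196.9 rad/s, so T = P/ω = 84.0×745.7 / 196.9 = 318.2 N·m.
J_AB = π(0.0434)⁴/32 = 3.48×10^-7 m⁴; J_BC = π(0.0808)⁴/32 = 4.18×10^-6 m⁴.
θ = (T/G)·Σ L_i/J_i = (318.2/76.0×10⁹)·(0.663/3.48×10^-7 + 0.760/4.18×10^-6) = 8.729×10^-3 rad.

0.00873 rad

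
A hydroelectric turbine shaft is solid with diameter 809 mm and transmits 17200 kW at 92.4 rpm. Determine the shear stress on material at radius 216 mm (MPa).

ω = 2π·92.4/60 = 9.676 rad/s, so T = P/ω = 17200×10³ / 9.676 = 1.778e6 N·m.
J = πd⁴/32 = π(0.809)⁴/32 = 0.04205 m⁴.
Shear stress varies linearly with radius: τ = T·r/J = 1.778e6 × 0.216 / 0.04205 = 9.130×10^6 Pa.

9.13 MPa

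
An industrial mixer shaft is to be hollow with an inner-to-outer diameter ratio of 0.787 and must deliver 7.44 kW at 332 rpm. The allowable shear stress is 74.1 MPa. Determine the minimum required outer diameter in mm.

ω = 2π·332/60 = 34.77 rad/s, so T = P/ω = 7.44×10³ / 34.77 = 214.0 N·m.
For a hollow shaft with d_i/d_o = 0.787: τ_max = 16T/(π d_o³ (1−k⁴)), so d_o = [16T/(π τ_allow (1−k⁴))]^(1/3) = [16·214.0/(π·7.41×10^7·0.6164)]^(1/3) = 0.02879 m.

28.8 mm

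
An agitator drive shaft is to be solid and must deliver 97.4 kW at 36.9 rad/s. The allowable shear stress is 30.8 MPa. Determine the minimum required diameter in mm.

75.9 mm

ω = 36.9 rad/s, so T = P/ω = 97.4×10³ / 36.90 = 2640 N·m.
For a solid shaft τ_max = 16T/(πd³), so d = (16T/(π τ_allow))^(1/3) = (16·2640/(π·3.08×10^7))^(1/3) = 0.07585 m.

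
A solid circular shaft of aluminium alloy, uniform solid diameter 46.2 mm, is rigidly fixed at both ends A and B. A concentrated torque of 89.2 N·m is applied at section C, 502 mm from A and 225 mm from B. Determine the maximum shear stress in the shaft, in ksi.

With uniform GJ and both ends fixed, compatibility θ_AC = θ_CB gives T_A·a = T_B·b, together with T_A + T_B = T₀.
T_A = T₀·b/(a+b) = 89.20·225/727.0 = 27.61 N·m; T_B = 61.59 N·m.
τ in each portion: τ_AC = 1.43×10^6 Pa, τ_CB = 3.18×10^6 Pa; maximum is in CB.
τ_max = T_CB·r/J = 61.59·0.0231/4.47×10^-7 = 3.181×10^6 Pa.

0.461 ksi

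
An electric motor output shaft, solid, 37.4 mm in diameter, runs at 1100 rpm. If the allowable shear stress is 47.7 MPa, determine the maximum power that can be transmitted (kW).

56.4 kW

J = πd⁴/32 = π(0.0374)⁴/32 = 1.921×10^-7 m⁴.
T_max = τ_allow·J/r = 4.77×10^7 × 1.921×10^-7 / 0.0187 = 490.0 N·m.
ω = 2π·1100/60 = 115.2 rad/s, so P_max = T_max·ω = 5.644×10^4 W.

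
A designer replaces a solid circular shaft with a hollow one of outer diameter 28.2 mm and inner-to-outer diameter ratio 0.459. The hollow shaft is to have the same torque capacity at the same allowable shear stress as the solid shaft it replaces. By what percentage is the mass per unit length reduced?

18.6 %

Equal τ_max and T ⇒ the solid shaft needs d_s³ = d_o³(1−k⁴), so d_s = 28.2·(1−0.459⁴)^(1/3) = 27.78 mm.
Area ratio A_h/A_s = d_o²(1−k²)/d_s² = (1−k²)/(1−k⁴)^(2/3) = 0.8136.
Mass saving = 1 − 0.8136 = 18.6 %.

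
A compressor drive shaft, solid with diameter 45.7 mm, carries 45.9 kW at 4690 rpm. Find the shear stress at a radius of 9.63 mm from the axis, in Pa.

2.10e6 Pa

ω = 2π·4690/60 = 491.1 rad/s, so T = P/ω = 45.9×10³ / 491.1 = 93.46 N·m.
J = πd⁴/32 = π(0.0457)⁴/32 = 4.282×10^-7 m⁴.
Shear stress varies linearly with radius: τ = T·r/J = 93.46 × 0.00963 / 4.282×10^-7 = 2.102×10^6 Pa.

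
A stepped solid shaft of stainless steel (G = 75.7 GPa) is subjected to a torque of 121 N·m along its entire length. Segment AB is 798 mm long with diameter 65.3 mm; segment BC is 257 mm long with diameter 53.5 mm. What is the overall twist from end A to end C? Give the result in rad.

0.00123 rad

J_AB = π(0.0653)⁴/32 = 1.79×10^-6 m⁴; J_BC = π(0.0535)⁴/32 = 8.04×10^-7 m⁴.
θ = (T/G)·Σ L_i/J_i = (121.0/75.7×10⁹)·(0.798/1.79×10^-6 + 0.257/8.04×10^-7) = 1.225×10^-3 rad.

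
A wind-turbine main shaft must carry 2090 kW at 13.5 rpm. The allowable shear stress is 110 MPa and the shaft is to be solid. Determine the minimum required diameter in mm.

ω = 2π·13.5/60 = 1.414 rad/s, so T = P/ω = 2090×10³ / 1.414 = 1.478e6 N·m.
For a solid shaft τ_max = 16T/(πd³), so d = (16T/(π τ_allow))^(1/3) = (16·1.478e6/(π·1.10×10^8))^(1/3) = 0.4091 m.

409 mm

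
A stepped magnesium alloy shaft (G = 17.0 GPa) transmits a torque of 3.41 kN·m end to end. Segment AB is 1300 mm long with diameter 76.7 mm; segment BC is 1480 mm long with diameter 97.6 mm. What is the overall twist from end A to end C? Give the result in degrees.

J_AB = π(0.0767)⁴/32 = 3.40×10^-6 m⁴; J_BC = π(0.0976)⁴/32 = 8.91×10^-6 m⁴.
θ = (T/G)·Σ L_i/J_i = (3410/17.0×10⁹)·(1.30/3.40×10^-6 + 1.48/8.91×10^-6) = 0.1101 rad.

6.31°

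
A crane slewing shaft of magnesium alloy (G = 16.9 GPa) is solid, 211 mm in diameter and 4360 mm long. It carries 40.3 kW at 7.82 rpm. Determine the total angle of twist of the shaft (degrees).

3.74°

ω = 2π·7.82/60 = 0.8189 rad/s, so T = P/ω = 40.3×10³ / 0.8189 = 49210 N·m.
J = πd⁴/32 = π(0.211)⁴/32 = 1.946×10^-4 m⁴.
θ = T·L/(G·J) = 49210 × 4.36 / (16.9×10⁹ × 1.946×10^-4) = 0.06524 rad.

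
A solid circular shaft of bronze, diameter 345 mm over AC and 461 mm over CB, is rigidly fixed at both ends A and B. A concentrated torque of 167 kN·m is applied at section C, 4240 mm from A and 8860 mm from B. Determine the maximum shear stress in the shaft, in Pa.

Compatibility: T_A·a/J_AC = T_B·b/J_CB with T_A + T_B = T₀.
J_AC = 1.39×10^-3 m⁴, J_CB = 4.43×10^-3 m⁴, so T_A = T₀·(J_AC/a)/((J_AC/a)+(J_CB/b)) = 66120 N·m, T_B = 100900 N·m.
τ in each portion: τ_AC = 8.20×10^6 Pa, τ_CB = 5.24×10^6 Pa; maximum is in AC.
τ_max = T_AC·r/J = 66120·0.172/1.39×10^-3 = 8.201×10^6 Pa.

8.20e6 Pa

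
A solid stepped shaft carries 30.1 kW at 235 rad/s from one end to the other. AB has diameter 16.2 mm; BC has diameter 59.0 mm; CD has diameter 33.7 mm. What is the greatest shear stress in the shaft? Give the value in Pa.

1.53e8 Pa

ω = 235 rad/s, so T = P/ω = 30.1×10³ / 235.0 = 128.1 N·m.
Under the same torque, τ_max = 16T/(πd³) is largest where d is smallest — segment AB (d = 16.2 mm).
τ_max = 16·128.1/(π·(0.0162)³) = 1.534×10^8 Pa.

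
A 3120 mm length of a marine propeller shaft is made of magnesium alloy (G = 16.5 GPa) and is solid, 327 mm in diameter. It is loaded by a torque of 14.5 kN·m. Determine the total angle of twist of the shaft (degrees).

J = πd⁴/32 = π(0.327)⁴/32 = 1.123×10^-3 m⁴.
θ = T·L/(G·J) = 14500 × 3.12 / (16.5×10⁹ × 1.123×10^-3) = 2.443×10^-3 rad.

0.140°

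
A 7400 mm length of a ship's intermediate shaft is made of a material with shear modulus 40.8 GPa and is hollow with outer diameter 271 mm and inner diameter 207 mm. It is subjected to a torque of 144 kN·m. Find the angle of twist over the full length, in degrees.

J = π(d_o⁴ − d_i⁴)/32 = π(0.271⁴ − 0.207⁴)/32 = 3.493×10^-4 m⁴.
θ = T·L/(G·J) = 144000 × 7.40 / (40.8×10⁹ × 3.493×10^-4) = 0.07478 rad.

4.28°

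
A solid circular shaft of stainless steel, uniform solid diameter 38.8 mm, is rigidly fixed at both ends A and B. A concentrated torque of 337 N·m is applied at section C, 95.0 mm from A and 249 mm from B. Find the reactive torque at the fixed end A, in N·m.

244 N·m

With uniform GJ and both ends fixed, compatibility θ_AC = θ_CB gives T_A·a = T_B·b, together with T_A + T_B = T₀.
T_A = T₀·b/(a+b) = 337.0·249/344.0 = 243.9 N·m; T_B = 93.07 N·m.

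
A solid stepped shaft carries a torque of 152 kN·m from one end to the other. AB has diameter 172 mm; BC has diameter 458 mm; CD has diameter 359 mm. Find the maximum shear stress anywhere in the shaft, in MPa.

152 MPa

Under the same torque, τ_max = 16T/(πd³) is largest where d is smallest — segment AB (d = 172 mm).
τ_max = 16·152000/(π·(0.172)³) = 1.521×10^8 Pa.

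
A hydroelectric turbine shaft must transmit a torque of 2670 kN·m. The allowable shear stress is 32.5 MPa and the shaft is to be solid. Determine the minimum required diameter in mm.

748 mm

For a solid shaft τ_max = 16T/(πd³), so d = (16T/(π τ_allow))^(1/3) = (16·2.670e6/(π·3.25×10^7))^(1/3) = 0.7479 m.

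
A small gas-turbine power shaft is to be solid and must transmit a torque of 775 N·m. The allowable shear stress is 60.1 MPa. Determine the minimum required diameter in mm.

For a solid shaft τ_max = 16T/(πd³), so d = (16T/(π τ_allow))^(1/3) = (16·775.0/(π·6.01×10^7))^(1/3) = 0.04035 m.

40.3 mm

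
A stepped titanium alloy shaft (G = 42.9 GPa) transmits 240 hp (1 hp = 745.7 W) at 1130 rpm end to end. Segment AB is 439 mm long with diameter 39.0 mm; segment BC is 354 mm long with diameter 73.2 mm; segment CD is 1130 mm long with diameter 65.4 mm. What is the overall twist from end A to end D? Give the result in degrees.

5.43°

ω = 2π·1130/60 = 118.3 rad/s, so T = P/ω = 240×745.7 / 118.3 = 1512 N·m.
J_AB = π(0.0390)⁴/32 = 2.27×10^-7 m⁴; J_BC = π(0.0732)⁴/32 = 2.82×10^-6 m⁴; J_CD = π(0.0654)⁴/32 = 1.80×10^-6 m⁴.
θ = (T/G)·Σ L_i/J_i = (1512/42.9×10⁹)·(0.439/2.27×10^-7 + 0.354/2.82×10^-6 + 1.13/1.80×10^-6) = 0.09475 rad.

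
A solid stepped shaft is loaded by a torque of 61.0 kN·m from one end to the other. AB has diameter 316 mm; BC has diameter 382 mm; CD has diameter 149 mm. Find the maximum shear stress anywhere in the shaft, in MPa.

93.9 MPa

Under the same torque, τ_max = 16T/(πd³) is largest where d is smallest — segment CD (d = 149 mm).
τ_max = 16·61000/(π·(0.149)³) = 9.392×10^7 Pa.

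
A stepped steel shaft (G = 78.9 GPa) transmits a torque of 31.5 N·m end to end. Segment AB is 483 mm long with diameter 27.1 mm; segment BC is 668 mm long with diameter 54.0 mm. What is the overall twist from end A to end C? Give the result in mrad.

3.96 mrad

J_AB = π(0.0271)⁴/32 = 5.30×10^-8 m⁴; J_BC = π(0.0540)⁴/32 = 8.35×10^-7 m⁴.
θ = (T/G)·Σ L_i/J_i = (31.50/78.9×10⁹)·(0.483/5.30×10^-8 + 0.668/8.35×10^-7) = 3.961×10^-3 rad.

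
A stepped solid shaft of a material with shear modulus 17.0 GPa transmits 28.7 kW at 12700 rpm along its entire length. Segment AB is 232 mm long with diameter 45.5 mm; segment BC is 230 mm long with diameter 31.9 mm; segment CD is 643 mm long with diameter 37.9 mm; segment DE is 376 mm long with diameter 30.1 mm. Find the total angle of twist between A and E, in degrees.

ω = 2π·12700/60 = 1330 rad/s, so T = P/ω = 28.7×10³ / 1330 = 21.58 N·m.
J_AB = π(0.0455)⁴/32 = 4.21×10^-7 m⁴; J_BC = π(0.0319)⁴/32 = 1.02×10^-7 m⁴; J_CD = π(0.0379)⁴/32 = 2.03×10^-7 m⁴; J_DE = π(0.0301)⁴/32 = 8.06×10^-8 m⁴.
θ = (T/G)·Σ L_i/J_i = (21.58/17.0×10⁹)·(0.232/4.21×10^-7 + 0.230/1.02×10^-7 + 0.643/2.03×10^-7 + 0.376/8.06×10^-8) = 0.01352 rad.

0.775°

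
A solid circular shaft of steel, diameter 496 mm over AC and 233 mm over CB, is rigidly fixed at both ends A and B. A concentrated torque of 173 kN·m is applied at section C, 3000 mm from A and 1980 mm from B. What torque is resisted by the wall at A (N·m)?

Compatibility: T_A·a/J_AC = T_B·b/J_CB with T_A + T_B = T₀.
J_AC = 5.94×10^-3 m⁴, J_CB = 2.89×10^-4 m⁴, so T_A = T₀·(J_AC/a)/((J_AC/a)+(J_CB/b)) = 161100 N·m, T_B = 11890 N·m.

161000 N·m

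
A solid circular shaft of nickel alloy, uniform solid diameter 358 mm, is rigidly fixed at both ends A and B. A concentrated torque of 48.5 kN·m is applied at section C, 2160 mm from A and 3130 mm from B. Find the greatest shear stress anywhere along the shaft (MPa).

3.19 MPa

With uniform GJ and both ends fixed, compatibility θ_AC = θ_CB gives T_A·a = T_B·b, together with T_A + T_B = T₀.
T_A = T₀·b/(a+b) = 48500·3130/5290 = 28700 N·m; T_B = 19800 N·m.
τ in each portion: τ_AC = 3.19×10^6 Pa, τ_CB = 2.20×10^6 Pa; maximum is in AC.
τ_max = T_AC·r/J = 28700·0.179/1.61×10^-3 = 3.185×10^6 Pa.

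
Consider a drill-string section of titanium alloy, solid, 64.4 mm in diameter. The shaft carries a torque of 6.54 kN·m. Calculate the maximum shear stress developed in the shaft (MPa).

J = πd⁴/32 = π(0.0644)⁴/32 = 1.689×10^-6 m⁴.
τ_max = T·r/J = 6540 × 0.0322 / 1.689×10^-6 = 1.247×10^8 Pa.

125 MPa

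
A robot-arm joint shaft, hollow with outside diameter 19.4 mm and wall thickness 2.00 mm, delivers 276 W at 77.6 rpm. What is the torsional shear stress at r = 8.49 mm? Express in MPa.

34.4 MPa

ω = 2π·77.6/60 = 8.126 rad/s, so T = P/ω = 276 / 8.126 = 33.96 N·m.
J = π(d_o⁴ − d_i⁴)/32 = π(0.0194⁴ − 0.0154⁴)/32 = 8.384×10^-9 m⁴.
Shear stress varies linearly with radius: τ = T·r/J = 33.96 × 0.00849 / 8.384×10^-9 = 3.439×10^7 Pa.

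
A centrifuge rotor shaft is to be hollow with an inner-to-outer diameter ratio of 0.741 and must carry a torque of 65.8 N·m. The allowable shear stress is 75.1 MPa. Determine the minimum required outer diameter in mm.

18.6 mm

For a hollow shaft with d_i/d_o = 0.741: τ_max = 16T/(π d_o³ (1−k⁴)), so d_o = [16T/(π τ_allow (1−k⁴))]^(1/3) = [16·65.80/(π·7.51×10^7·0.6985)]^(1/3) = 0.01856 m.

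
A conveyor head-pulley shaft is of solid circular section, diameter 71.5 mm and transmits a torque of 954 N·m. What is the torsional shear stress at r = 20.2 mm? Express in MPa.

7.51 MPa

J = πd⁴/32 = π(0.0715)⁴/32 = 2.566×10^-6 m⁴.
Shear stress varies linearly with radius: τ = T·r/J = 954.0 × 0.0202 / 2.566×10^-6 = 7.511×10^6 Pa.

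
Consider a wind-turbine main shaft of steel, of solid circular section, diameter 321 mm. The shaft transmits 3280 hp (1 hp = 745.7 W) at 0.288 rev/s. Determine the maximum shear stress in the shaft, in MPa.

ω = 2π·0.288 = 1.810 rad/s, so T = P/ω = 3280×745.7 / 1.810 = 1.352e6 N·m.
J = πd⁴/32 = π(0.321)⁴/32 = 1.042×10^-3 m⁴.
τ_max = T·r/J = 1.352e6 × 0.161 / 1.042×10^-3 = 2.081×10^8 Pa.

208 MPa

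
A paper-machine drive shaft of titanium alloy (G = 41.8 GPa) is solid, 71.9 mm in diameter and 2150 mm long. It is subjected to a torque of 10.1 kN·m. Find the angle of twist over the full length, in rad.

0.198 rad

J = πd⁴/32 = π(0.0719)⁴/32 = 2.624×10^-6 m⁴.
θ = T·L/(G·J) = 10100 × 2.15 / (41.8×10⁹ × 2.624×10^-6) = 0.1980 rad.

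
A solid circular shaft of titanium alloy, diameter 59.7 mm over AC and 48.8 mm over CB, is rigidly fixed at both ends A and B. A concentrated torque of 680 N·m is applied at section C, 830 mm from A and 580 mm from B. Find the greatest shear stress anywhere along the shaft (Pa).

Compatibility: T_A·a/J_AC = T_B·b/J_CB with T_A + T_B = T₀.
J_AC = 1.25×10^-6 m⁴, J_CB = 5.57×10^-7 m⁴, so T_A = T₀·(J_AC/a)/((J_AC/a)+(J_CB/b)) = 414.9 N·m, T_B = 265.1 N·m.
τ in each portion: τ_AC = 9.93×10^6 Pa, τ_CB = 1.16×10^7 Pa; maximum is in CB.
τ_max = T_CB·r/J = 265.1·0.0244/5.57×10^-7 = 1.162×10^7 Pa.

1.16e7 Pa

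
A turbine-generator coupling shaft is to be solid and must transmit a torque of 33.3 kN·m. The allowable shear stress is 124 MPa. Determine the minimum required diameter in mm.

111 mm

For a solid shaft τ_max = 16T/(πd³), so d = (16T/(π τ_allow))^(1/3) = (16·33300/(π·1.24×10^8))^(1/3) = 0.1110 m.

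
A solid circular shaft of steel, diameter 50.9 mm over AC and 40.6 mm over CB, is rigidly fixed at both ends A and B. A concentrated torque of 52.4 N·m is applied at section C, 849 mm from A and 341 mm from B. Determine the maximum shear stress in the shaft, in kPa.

Compatibility: T_A·a/J_AC = T_B·b/J_CB with T_A + T_B = T₀.
J_AC = 6.59×10^-7 m⁴, J_CB = 2.67×10^-7 m⁴, so T_A = T₀·(J_AC/a)/((J_AC/a)+(J_CB/b)) = 26.10 N·m, T_B = 26.30 N·m.
τ in each portion: τ_AC = 1.01×10^6 Pa, τ_CB = 2.00×10^6 Pa; maximum is in CB.
τ_max = T_CB·r/J = 26.30·0.0203/2.67×10^-7 = 2.002×10^6 Pa.

2000 kPa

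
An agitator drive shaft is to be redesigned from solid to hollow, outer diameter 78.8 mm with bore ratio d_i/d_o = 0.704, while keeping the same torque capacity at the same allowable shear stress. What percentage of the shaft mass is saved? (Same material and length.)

39.1 %

Equal τ_max and T ⇒ the solid shaft needs d_s³ = d_o³(1−k⁴), so d_s = 78.8·(1−0.704⁴)^(1/3) = 71.73 mm.
Area ratio A_h/A_s = d_o²(1−k²)/d_s² = (1−k²)/(1−k⁴)^(2/3) = 0.6087.
Mass saving = 1 − 0.6087 = 39.1 %.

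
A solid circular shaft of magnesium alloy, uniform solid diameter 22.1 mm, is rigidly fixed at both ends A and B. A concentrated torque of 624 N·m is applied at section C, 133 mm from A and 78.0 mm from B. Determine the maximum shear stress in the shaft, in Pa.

1.86e8 Pa

With uniform GJ and both ends fixed, compatibility θ_AC = θ_CB gives T_A·a = T_B·b, together with T_A + T_B = T₀.
T_A = T₀·b/(a+b) = 624.0·78.0/211.0 = 230.7 N·m; T_B = 393.3 N·m.
τ in each portion: τ_AC = 1.09×10^8 Pa, τ_CB = 1.86×10^8 Pa; maximum is in CB.
τ_max = T_CB·r/J = 393.3·0.0111/2.34×10^-8 = 1.856×10^8 Pa.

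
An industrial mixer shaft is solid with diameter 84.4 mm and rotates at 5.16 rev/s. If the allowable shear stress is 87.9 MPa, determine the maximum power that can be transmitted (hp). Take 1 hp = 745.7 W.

J = πd⁴/32 = π(0.0844)⁴/32 = 4.982×10^-6 m⁴.
T_max = τ_allow·J/r = 8.79×10^7 × 4.982×10^-6 / 0.0422 = 10380 N·m.
ω = 2π·5.16 = 32.42 rad/s, so P_max = T_max·ω = 3.364×10^5 W.

451 hp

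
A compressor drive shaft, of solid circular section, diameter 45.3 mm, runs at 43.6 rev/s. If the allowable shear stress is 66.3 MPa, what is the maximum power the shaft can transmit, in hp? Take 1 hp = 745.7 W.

J = πd⁴/32 = π(0.0453)⁴/32 = 4.134×10^-7 m⁴.
T_max = τ_allow·J/r = 6.63×10^7 × 4.134×10^-7 / 0.0226 = 1210 N·m.
ω = 2π·43.6 = 273.9 rad/s, so P_max = T_max·ω = 3.315×10^5 W.

445 hp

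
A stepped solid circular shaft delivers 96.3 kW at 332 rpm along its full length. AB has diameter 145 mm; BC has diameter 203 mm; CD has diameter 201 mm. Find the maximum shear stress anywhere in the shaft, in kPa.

ω = 2π·332/60 = 34.77 rad/s, so T = P/ω = 96.3×10³ / 34.77 = 2770 N·m.
Under the same torque, τ_max = 16T/(πd³) is largest where d is smallest — segment AB (d = 145 mm).
τ_max = 16·2770/(π·(0.145)³) = 4.627×10^6 Pa.

4630 kPa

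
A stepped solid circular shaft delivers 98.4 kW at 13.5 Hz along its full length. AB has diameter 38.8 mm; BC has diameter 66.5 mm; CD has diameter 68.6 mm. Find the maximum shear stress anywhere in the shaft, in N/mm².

101 N/mm²

ω = 2π·13.5 = 84.82 rad/s, so T = P/ω = 98.4×10³ / 84.82 = 1160 N·m.
Under the same torque, τ_max = 16T/(πd³) is largest where d is smallest — segment AB (d = 38.8 mm).
τ_max = 16·1160/(π·(0.0388)³) = 1.011×10^8 Pa.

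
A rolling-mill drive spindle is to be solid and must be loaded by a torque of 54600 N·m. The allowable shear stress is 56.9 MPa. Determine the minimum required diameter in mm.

170 mm

For a solid shaft τ_max = 16T/(πd³), so d = (16T/(π τ_allow))^(1/3) = (16·54600/(π·5.69×10^7))^(1/3) = 0.1697 m.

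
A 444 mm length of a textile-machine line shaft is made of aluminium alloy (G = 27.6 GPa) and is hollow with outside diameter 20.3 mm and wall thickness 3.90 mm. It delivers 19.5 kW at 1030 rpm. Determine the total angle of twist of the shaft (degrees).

ω = 2π·1030/60 = 107.9 rad/s, so T = P/ω = 19.5×10³ / 107.9 = 180.8 N·m.
J = π(d_o⁴ − d_i⁴)/32 = π(0.0203⁴ − 0.0125⁴)/32 = 1.428×10^-8 m⁴.
θ = T·L/(G·J) = 180.8 × 0.444 / (27.6×10⁹ × 1.428×10^-8) = 0.2037 rad.

11.7°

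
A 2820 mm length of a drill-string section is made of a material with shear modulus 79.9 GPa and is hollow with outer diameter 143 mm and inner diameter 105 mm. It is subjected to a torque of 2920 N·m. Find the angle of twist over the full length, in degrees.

0.203°

J = π(d_o⁴ − d_i⁴)/32 = π(0.143⁴ − 0.105⁴)/32 = 2.912×10^-5 m⁴.
θ = T·L/(G·J) = 2920 × 2.82 / (79.9×10⁹ × 2.912×10^-5) = 3.539×10^-3 rad.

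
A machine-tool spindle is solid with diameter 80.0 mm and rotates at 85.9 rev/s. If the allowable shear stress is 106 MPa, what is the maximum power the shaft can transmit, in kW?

J = πd⁴/32 = π(0.0800)⁴/32 = 4.021×10^-6 m⁴.
T_max = τ_allow·J/r = 1.06×10^8 × 4.021×10^-6 / 0.0400 = 10660 N·m.
ω = 2π·85.9 = 539.7 rad/s, so P_max = T_max·ω = 5.751×10^6 W.

5750 kW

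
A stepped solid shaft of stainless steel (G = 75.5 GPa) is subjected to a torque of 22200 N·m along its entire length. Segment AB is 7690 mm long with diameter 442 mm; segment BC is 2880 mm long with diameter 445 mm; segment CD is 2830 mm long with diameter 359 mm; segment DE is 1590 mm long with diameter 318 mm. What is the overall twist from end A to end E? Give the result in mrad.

J_AB = π(0.442)⁴/32 = 3.75×10^-3 m⁴; J_BC = π(0.445)⁴/32 = 3.85×10^-3 m⁴; J_CD = π(0.359)⁴/32 = 1.63×10^-3 m⁴; J_DE = π(0.318)⁴/32 = 1.00×10^-3 m⁴.
θ = (T/G)·Σ L_i/J_i = (22200/75.5×10⁹)·(7.69/3.75×10^-3 + 2.88/3.85×10^-3 + 2.83/1.63×10^-3 + 1.59/1.00×10^-3) = 1.799×10^-3 rad.

1.80 mrad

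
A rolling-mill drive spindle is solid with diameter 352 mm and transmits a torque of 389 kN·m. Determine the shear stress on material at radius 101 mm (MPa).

26.1 MPa

J = πd⁴/32 = π(0.352)⁴/32 = 1.507×10^-3 m⁴.
Shear stress varies linearly with radius: τ = T·r/J = 389000 × 0.101 / 1.507×10^-3 = 2.607×10^7 Pa.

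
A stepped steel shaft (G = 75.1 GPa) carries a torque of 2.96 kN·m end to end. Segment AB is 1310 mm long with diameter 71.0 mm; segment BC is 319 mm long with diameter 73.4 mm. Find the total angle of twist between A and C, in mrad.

25.1 mrad

J_AB = π(0.0710)⁴/32 = 2.49×10^-6 m⁴; J_BC = π(0.0734)⁴/32 = 2.85×10^-6 m⁴.
θ = (T/G)·Σ L_i/J_i = (2960/75.1×10⁹)·(1.31/2.49×10^-6 + 0.319/2.85×10^-6) = 0.02511 rad.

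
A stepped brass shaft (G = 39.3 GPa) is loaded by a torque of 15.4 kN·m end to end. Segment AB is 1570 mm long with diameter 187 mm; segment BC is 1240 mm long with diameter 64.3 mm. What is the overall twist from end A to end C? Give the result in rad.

J_AB = π(0.187)⁴/32 = 1.20×10^-4 m⁴; J_BC = π(0.0643)⁴/32 = 1.68×10^-6 m⁴.
θ = (T/G)·Σ L_i/J_i = (15400/39.3×10⁹)·(1.57/1.20×10^-4 + 1.24/1.68×10^-6) = 0.2947 rad.

0.295 rad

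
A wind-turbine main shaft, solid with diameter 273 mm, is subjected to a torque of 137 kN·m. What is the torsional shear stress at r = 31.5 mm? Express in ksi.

J = πd⁴/32 = π(0.273)⁴/32 = 5.453×10^-4 m⁴.
Shear stress varies linearly with radius: τ = T·r/J = 137000 × 0.0315 / 5.453×10^-4 = 7.914×10^6 Pa.

1.15 ksi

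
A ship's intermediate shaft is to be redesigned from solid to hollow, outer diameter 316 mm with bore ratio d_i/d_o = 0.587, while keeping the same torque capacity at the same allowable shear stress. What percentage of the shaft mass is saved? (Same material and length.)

28.7 %

Equal τ_max and T ⇒ the solid shaft needs d_s³ = d_o³(1−k⁴), so d_s = 316·(1−0.587⁴)^(1/3) = 303.0 mm.
Area ratio A_h/A_s = d_o²(1−k²)/d_s² = (1−k²)/(1−k⁴)^(2/3) = 0.7131.
Mass saving = 1 − 0.7131 = 28.7 %.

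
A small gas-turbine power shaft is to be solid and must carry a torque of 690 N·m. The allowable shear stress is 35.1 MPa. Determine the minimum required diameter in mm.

For a solid shaft τ_max = 16T/(πd³), so d = (16T/(π τ_allow))^(1/3) = (16·690.0/(π·3.51×10^7))^(1/3) = 0.04643 m.

46.4 mm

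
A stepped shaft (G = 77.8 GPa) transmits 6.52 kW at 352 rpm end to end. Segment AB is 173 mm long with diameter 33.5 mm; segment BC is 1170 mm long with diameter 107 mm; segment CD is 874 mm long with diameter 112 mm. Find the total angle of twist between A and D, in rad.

ω = 2π·352/60 = 36.86 rad/s, so T = P/ω = 6.52×10³ / 36.86 = 176.9 N·m.
J_AB = π(0.0335)⁴/32 = 1.24×10^-7 m⁴; J_BC = π(0.107)⁴/32 = 1.29×10^-5 m⁴; J_CD = π(0.112)⁴/32 = 1.54×10^-5 m⁴.
θ = (T/G)·Σ L_i/J_i = (176.9/77.8×10⁹)·(0.173/1.24×10^-7 + 1.17/1.29×10^-5 + 0.874/1.54×10^-5) = 3.516×10^-3 rad.

0.00352 rad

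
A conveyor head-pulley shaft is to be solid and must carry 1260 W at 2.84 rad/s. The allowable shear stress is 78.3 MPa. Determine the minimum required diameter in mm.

30.7 mm

ω = 2.84 rad/s, so T = P/ω = 1260 / 2.840 = 443.7 N·m.
For a solid shaft τ_max = 16T/(πd³), so d = (16T/(π τ_allow))^(1/3) = (16·443.7/(π·7.83×10^7))^(1/3) = 0.03067 m.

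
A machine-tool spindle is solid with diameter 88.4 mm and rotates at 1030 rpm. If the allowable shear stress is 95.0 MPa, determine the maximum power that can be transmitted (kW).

J = πd⁴/32 = π(0.0884)⁴/32 = 5.995×10^-6 m⁴.
T_max = τ_allow·J/r = 9.50×10^7 × 5.995×10^-6 / 0.0442 = 12890 N·m.
ω = 2π·1030/60 = 107.9 rad/s, so P_max = T_max·ω = 1.390×10^6 W.

1390 kW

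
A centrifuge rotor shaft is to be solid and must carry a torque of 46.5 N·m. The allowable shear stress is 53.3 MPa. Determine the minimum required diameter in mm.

For a solid shaft τ_max = 16T/(πd³), so d = (16T/(π τ_allow))^(1/3) = (16·46.50/(π·5.33×10^7))^(1/3) = 0.01644 m.

16.4 mm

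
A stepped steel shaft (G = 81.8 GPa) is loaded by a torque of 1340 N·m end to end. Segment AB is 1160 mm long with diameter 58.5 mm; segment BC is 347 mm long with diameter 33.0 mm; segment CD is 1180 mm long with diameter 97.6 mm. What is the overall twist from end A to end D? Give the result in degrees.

3.87°

J_AB = π(0.0585)⁴/32 = 1.15×10^-6 m⁴; J_BC = π(0.0330)⁴/32 = 1.16×10^-7 m⁴; J_CD = π(0.0976)⁴/32 = 8.91×10^-6 m⁴.
θ = (T/G)·Σ L_i/J_i = (1340/81.8×10⁹)·(1.16/1.15×10^-6 + 0.347/1.16×10^-7 + 1.18/8.91×10^-6) = 0.06752 rad.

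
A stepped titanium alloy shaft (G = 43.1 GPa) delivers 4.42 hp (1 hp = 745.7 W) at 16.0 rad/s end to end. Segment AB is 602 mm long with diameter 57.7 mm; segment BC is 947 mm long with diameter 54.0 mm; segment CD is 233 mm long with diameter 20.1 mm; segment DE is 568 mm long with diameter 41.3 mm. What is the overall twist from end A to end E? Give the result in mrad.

87.1 mrad

ω = 16.0 rad/s, so T = P/ω = 4.42×745.7 / 16.00 = 206.0 N·m.
J_AB = π(0.0577)⁴/32 = 1.09×10^-6 m⁴; J_BC = π(0.0540)⁴/32 = 8.35×10^-7 m⁴; J_CD = π(0.0201)⁴/32 = 1.60×10^-8 m⁴; J_DE = π(0.0413)⁴/32 = 2.86×10^-7 m⁴.
θ = (T/G)·Σ L_i/J_i = (206.0/43.1×10⁹)·(0.602/1.09×10^-6 + 0.947/8.35×10^-7 + 0.233/1.60×10^-8 + 0.568/2.86×10^-7) = 0.08707 rad.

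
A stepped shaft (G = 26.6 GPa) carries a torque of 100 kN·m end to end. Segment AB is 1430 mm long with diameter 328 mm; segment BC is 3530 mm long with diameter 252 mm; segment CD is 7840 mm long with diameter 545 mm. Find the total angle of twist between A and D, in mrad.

J_AB = π(0.328)⁴/32 = 1.14×10^-3 m⁴; J_BC = π(0.252)⁴/32 = 3.96×10^-4 m⁴; J_CD = π(0.545)⁴/32 = 8.66×10^-3 m⁴.
θ = (T/G)·Σ L_i/J_i = (100000/26.6×10⁹)·(1.43/1.14×10^-3 + 3.53/3.96×10^-4 + 7.84/8.66×10^-3) = 0.04165 rad.

41.7 mrad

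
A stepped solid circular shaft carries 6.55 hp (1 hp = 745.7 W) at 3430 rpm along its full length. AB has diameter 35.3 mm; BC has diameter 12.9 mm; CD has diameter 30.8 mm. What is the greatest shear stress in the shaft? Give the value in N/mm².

ω = 2π·3430/60 = 359.2 rad/s, so T = P/ω = 6.55×745.7 / 359.2 = 13.60 N·m.
Under the same torque, τ_max = 16T/(πd³) is largest where d is smallest — segment BC (d = 12.9 mm).
τ_max = 16·13.60/(π·(0.0129)³) = 3.226×10^7 Pa.

32.3 N/mm²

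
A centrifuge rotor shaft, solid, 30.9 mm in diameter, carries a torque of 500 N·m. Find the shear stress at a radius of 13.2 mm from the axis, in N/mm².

73.7 N/mm²

J = πd⁴/32 = π(0.0309)⁴/32 = 8.950×10^-8 m⁴.
Shear stress varies linearly with radius: τ = T·r/J = 500.0 × 0.0132 / 8.950×10^-8 = 7.374×10^7 Pa.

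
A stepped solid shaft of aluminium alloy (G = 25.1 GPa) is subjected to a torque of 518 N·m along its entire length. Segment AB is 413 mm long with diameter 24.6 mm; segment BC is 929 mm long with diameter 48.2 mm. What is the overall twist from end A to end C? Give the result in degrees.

J_AB = π(0.0246)⁴/32 = 3.60×10^-8 m⁴; J_BC = π(0.0482)⁴/32 = 5.30×10^-7 m⁴.
θ = (T/G)·Σ L_i/J_i = (518.0/25.1×10⁹)·(0.413/3.60×10^-8 + 0.929/5.30×10^-7) = 0.2732 rad.

15.7°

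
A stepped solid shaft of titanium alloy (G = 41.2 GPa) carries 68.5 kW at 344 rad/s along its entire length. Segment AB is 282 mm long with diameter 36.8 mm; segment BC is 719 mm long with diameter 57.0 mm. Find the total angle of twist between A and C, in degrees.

0.626°

ω = 344 rad/s, so T = P/ω = 68.5×10³ / 344.0 = 199.1 N·m.
J_AB = π(0.0368)⁴/32 = 1.80×10^-7 m⁴; J_BC = π(0.0570)⁴/32 = 1.04×10^-6 m⁴.
θ = (T/G)·Σ L_i/J_i = (199.1/41.2×10⁹)·(0.282/1.80×10^-7 + 0.719/1.04×10^-6) = 0.01092 rad.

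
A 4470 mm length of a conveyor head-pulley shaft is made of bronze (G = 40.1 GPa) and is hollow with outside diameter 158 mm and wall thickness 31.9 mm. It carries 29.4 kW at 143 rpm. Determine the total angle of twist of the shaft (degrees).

0.235°

ω = 2π·143/60 = 14.97 rad/s, so T = P/ω = 29.4×10³ / 14.97 = 1963 N·m.
J = π(d_o⁴ − d_i⁴)/32 = π(0.158⁴ − 0.0942⁴)/32 = 5.345×10^-5 m⁴.
θ = T·L/(G·J) = 1963 × 4.47 / (40.1×10⁹ × 5.345×10^-5) = 4.094×10^-3 rad.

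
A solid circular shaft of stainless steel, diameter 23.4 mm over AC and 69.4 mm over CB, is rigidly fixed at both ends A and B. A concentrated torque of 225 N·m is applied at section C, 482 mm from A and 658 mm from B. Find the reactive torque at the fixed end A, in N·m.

3.90 N·m

Compatibility: T_A·a/J_AC = T_B·b/J_CB with T_A + T_B = T₀.
J_AC = 2.94×10^-8 m⁴, J_CB = 2.28×10^-6 m⁴, so T_A = T₀·(J_AC/a)/((J_AC/a)+(J_CB/b)) = 3.901 N·m, T_B = 221.1 N·m.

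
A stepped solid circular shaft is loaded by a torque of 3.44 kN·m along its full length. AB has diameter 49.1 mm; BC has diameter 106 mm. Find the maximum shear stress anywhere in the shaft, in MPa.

148 MPa

Under the same torque, τ_max = 16T/(πd³) is largest where d is smallest — segment AB (d = 49.1 mm).
τ_max = 16·3440/(π·(0.0491)³) = 1.480×10^8 Pa.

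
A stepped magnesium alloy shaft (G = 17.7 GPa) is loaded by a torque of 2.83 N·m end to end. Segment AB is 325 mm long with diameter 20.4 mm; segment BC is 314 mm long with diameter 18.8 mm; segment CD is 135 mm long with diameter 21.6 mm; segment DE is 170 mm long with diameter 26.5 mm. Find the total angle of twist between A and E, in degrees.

J_AB = π(0.0204)⁴/32 = 1.70×10^-8 m⁴; J_BC = π(0.0188)⁴/32 = 1.23×10^-8 m⁴; J_CD = π(0.0216)⁴/32 = 2.14×10^-8 m⁴; J_DE = π(0.0265)⁴/32 = 4.84×10^-8 m⁴.
θ = (T/G)·Σ L_i/J_i = (2.830/17.7×10⁹)·(0.325/1.70×10^-8 + 0.314/1.23×10^-8 + 0.135/2.14×10^-8 + 0.170/4.84×10^-8) = 8.721×10^-3 rad.

0.500°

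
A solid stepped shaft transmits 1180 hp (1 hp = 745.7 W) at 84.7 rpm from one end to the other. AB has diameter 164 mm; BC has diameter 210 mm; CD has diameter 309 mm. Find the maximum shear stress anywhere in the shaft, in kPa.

ω = 2π·84.7/60 = 8.870 rad/s, so T = P/ω = 1180×745.7 / 8.870 = 99210 N·m.
Under the same torque, τ_max = 16T/(πd³) is largest where d is smallest — segment AB (d = 164 mm).
τ_max = 16·99210/(π·(0.164)³) = 1.145×10^8 Pa.

115000 kPa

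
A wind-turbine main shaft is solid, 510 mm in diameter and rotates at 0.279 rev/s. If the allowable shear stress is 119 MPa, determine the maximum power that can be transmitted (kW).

J = πd⁴/32 = π(0.510)⁴/32 = 6.642×10^-3 m⁴.
T_max = τ_allow·J/r = 1.19×10^8 × 6.642×10^-3 / 0.255 = 3.099e6 N·m.
ω = 2π·0.279 = 1.753 rad/s, so P_max = T_max·ω = 5.433×10^6 W.

5430 kW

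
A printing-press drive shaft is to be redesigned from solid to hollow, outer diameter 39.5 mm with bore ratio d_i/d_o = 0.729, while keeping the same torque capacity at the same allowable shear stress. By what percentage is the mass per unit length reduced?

Equal τ_max and T ⇒ the solid shaft needs d_s³ = d_o³(1−k⁴), so d_s = 39.5·(1−0.729⁴)^(1/3) = 35.36 mm.
Area ratio A_h/A_s = d_o²(1−k²)/d_s² = (1−k²)/(1−k⁴)^(2/3) = 0.5846.
Mass saving = 1 − 0.5846 = 41.5 %.

41.5 %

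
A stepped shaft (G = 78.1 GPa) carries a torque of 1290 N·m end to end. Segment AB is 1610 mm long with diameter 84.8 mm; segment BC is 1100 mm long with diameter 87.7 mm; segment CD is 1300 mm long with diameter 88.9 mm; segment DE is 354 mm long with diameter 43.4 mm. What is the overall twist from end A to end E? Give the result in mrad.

28.7 mrad

J_AB = π(0.0848)⁴/32 = 5.08×10^-6 m⁴; J_BC = π(0.0877)⁴/32 = 5.81×10^-6 m⁴; J_CD = π(0.0889)⁴/32 = 6.13×10^-6 m⁴; J_DE = π(0.0434)⁴/32 = 3.48×10^-7 m⁴.
θ = (T/G)·Σ L_i/J_i = (1290/78.1×10⁹)·(1.61/5.08×10^-6 + 1.10/5.81×10^-6 + 1.30/6.13×10^-6 + 0.354/3.48×10^-7) = 0.02866 rad.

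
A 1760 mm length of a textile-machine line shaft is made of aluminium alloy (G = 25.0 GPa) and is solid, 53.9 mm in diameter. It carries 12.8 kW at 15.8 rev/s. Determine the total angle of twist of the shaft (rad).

ω = 2π·15.8 = 99.27 rad/s, so T = P/ω = 12.8×10³ / 99.27 = 128.9 N·m.
J = πd⁴/32 = π(0.0539)⁴/32 = 8.286×10^-7 m⁴.
θ = T·L/(G·J) = 128.9 × 1.76 / (25.0×10⁹ × 8.286×10^-7) = 0.01095 rad.

0.0110 rad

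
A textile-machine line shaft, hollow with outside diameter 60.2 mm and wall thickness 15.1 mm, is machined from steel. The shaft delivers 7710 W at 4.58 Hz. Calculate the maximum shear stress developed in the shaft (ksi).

ω = 2π·4.58 = 28.78 rad/s, so T = P/ω = 7710 / 28.78 = 267.9 N·m.
J = π(d_o⁴ − d_i⁴)/32 = π(0.0602⁴ − 0.0300⁴)/32 = 1.210×10^-6 m⁴.
τ_max = T·r/J = 267.9 × 0.0301 / 1.210×10^-6 = 6.666×10^6 Pa.

0.967 ksi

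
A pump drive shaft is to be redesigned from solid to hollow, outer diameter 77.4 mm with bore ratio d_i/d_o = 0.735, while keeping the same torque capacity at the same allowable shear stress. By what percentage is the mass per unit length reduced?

Equal τ_max and T ⇒ the solid shaft needs d_s³ = d_o³(1−k⁴), so d_s = 77.4·(1−0.735⁴)^(1/3) = 68.99 mm.
Area ratio A_h/A_s = d_o²(1−k²)/d_s² = (1−k²)/(1−k⁴)^(2/3) = 0.5787.
Mass saving = 1 − 0.5787 = 42.1 %.

42.1 %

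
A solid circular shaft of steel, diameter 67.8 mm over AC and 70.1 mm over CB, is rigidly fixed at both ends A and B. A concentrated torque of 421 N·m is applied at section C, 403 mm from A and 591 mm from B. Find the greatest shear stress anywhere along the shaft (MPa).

Compatibility: T_A·a/J_AC = T_B·b/J_CB with T_A + T_B = T₀.
J_AC = 2.07×10^-6 m⁴, J_CB = 2.37×10^-6 m⁴, so T_A = T₀·(J_AC/a)/((J_AC/a)+(J_CB/b)) = 236.6 N·m, T_B = 184.4 N·m.
τ in each portion: τ_AC = 3.87×10^6 Pa, τ_CB = 2.73×10^6 Pa; maximum is in AC.
τ_max = T_AC·r/J = 236.6·0.0339/2.07×10^-6 = 3.867×10^6 Pa.

3.87 MPa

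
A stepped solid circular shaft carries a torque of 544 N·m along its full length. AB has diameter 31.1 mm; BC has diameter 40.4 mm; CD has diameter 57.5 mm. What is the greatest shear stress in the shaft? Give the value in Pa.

9.21e7 Pa

Under the same torque, τ_max = 16T/(πd³) is largest where d is smallest — segment AB (d = 31.1 mm).
τ_max = 16·544.0/(π·(0.0311)³) = 9.211×10^7 Pa.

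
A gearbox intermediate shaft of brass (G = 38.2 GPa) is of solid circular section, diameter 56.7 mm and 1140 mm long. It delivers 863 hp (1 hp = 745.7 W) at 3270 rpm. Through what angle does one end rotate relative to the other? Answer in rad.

ω = 2π·3270/60 = 342.4 rad/s, so T = P/ω = 863×745.7 / 342.4 = 1879 N·m.
J = πd⁴/32 = π(0.0567)⁴/32 = 1.015×10^-6 m⁴.
θ = T·L/(G·J) = 1879 × 1.14 / (38.2×10⁹ × 1.015×10^-6) = 0.05527 rad.

0.0553 rad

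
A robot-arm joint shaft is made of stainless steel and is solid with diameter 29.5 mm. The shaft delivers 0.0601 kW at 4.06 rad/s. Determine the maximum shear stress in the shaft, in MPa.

2.94 MPa

ω = 4.06 rad/s, so T = P/ω = 0.0601×10³ / 4.060 = 14.80 N·m.
J = πd⁴/32 = π(0.0295)⁴/32 = 7.435×10^-8 m⁴.
τ_max = T·r/J = 14.80 × 0.0147 / 7.435×10^-8 = 2.937×10^6 Pa.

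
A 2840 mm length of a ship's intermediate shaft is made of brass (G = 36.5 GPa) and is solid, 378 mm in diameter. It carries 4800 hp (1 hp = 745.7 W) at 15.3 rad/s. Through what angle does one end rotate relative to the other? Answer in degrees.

0.520°

ω = 15.3 rad/s, so T = P/ω = 4800×745.7 / 15.30 = 233900 N·m.
J = πd⁴/32 = π(0.378)⁴/32 = 2.004×10^-3 m⁴.
θ = T·L/(G·J) = 233900 × 2.84 / (36.5×10⁹ × 2.004×10^-3) = 9.082×10^-3 rad.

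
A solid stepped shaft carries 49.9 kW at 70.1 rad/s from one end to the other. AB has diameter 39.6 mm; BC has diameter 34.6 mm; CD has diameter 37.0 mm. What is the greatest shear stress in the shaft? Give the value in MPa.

ω = 70.1 rad/s, so T = P/ω = 49.9×10³ / 70.10 = 711.8 N·m.
Under the same torque, τ_max = 16T/(πd³) is largest where d is smallest — segment BC (d = 34.6 mm).
τ_max = 16·711.8/(π·(0.0346)³) = 8.752×10^7 Pa.

87.5 MPa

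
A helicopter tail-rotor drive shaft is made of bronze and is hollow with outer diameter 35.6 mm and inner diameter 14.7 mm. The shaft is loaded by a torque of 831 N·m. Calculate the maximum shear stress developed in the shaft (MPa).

J = π(d_o⁴ − d_i⁴)/32 = π(0.0356⁴ − 0.0147⁴)/32 = 1.531×10^-7 m⁴.
τ_max = T·r/J = 831.0 × 0.0178 / 1.531×10^-7 = 9.661×10^7 Pa.

96.6 MPa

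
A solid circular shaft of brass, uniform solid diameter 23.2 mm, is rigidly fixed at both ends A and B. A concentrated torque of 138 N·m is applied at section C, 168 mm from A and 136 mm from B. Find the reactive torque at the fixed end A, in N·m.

61.7 N·m

With uniform GJ and both ends fixed, compatibility θ_AC = θ_CB gives T_A·a = T_B·b, together with T_A + T_B = T₀.
T_A = T₀·b/(a+b) = 138.0·136/304.0 = 61.74 N·m; T_B = 76.26 N·m.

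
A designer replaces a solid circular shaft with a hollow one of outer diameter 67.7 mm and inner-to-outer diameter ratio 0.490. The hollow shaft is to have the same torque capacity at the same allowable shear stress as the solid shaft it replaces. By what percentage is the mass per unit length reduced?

Equal τ_max and T ⇒ the solid shaft needs d_s³ = d_o³(1−k⁴), so d_s = 67.7·(1−0.490⁴)^(1/3) = 66.37 mm.
Area ratio A_h/A_s = d_o²(1−k²)/d_s² = (1−k²)/(1−k⁴)^(2/3) = 0.7906.
Mass saving = 1 − 0.7906 = 20.9 %.

20.9 %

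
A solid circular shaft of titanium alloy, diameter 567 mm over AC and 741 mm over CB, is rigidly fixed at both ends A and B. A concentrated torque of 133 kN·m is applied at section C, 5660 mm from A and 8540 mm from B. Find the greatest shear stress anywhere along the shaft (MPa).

1.27 MPa

Compatibility: T_A·a/J_AC = T_B·b/J_CB with T_A + T_B = T₀.
J_AC = 0.0101 m⁴, J_CB = 0.0296 m⁴, so T_A = T₀·(J_AC/a)/((J_AC/a)+(J_CB/b)) = 45340 N·m, T_B = 87660 N·m.
τ in each portion: τ_AC = 1.27×10^6 Pa, τ_CB = 1.10×10^6 Pa; maximum is in AC.
τ_max = T_AC·r/J = 45340·0.283/0.0101 = 1.267×10^6 Pa.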